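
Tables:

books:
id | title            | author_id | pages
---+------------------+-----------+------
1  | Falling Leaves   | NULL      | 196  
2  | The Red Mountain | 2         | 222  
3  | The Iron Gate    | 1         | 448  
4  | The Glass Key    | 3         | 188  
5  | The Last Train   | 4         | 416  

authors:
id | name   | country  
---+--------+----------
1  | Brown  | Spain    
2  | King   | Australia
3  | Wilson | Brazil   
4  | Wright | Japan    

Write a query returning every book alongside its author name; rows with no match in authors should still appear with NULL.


LEFT JOIN keeps every row from books (the left table); where author_id has no match in authors, the author columns become NULL. Walk through each book:
  - book 1 (Falling Leaves): author_id=NULL, no match -> kept with NULL
  - book 2 (The Red Mountain): author_id=2 -> matches King
  - book 3 (The Iron Gate): author_id=1 -> matches Brown
  - book 4 (The Glass Key): author_id=3 -> matches Wilson
  - book 5 (The Last Train): author_id=4 -> matches Wright
All 5 rows appear; 1 has NULL author.

SQL:
SELECT a.title, b.name AS author
FROM books a
LEFT JOIN authors b ON a.author_id = b.id

Result:
title            | author
-----------------+-------
Falling Leaves   | NULL  
The Red Mountain | King  
The Iron Gate    | Brown 
The Glass Key    | Wilson
The Last Train   | Wright


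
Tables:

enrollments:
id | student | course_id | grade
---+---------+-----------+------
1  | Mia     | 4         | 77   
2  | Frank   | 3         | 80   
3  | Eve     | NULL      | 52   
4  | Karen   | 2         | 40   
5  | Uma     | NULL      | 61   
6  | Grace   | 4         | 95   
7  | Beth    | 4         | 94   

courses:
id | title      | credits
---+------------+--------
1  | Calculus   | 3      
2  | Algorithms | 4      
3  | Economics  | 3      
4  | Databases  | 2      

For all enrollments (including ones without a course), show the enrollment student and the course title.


LEFT JOIN keeps every row from enrollments (the left table); where course_id has no match in courses, the course columns become NULL. Walk through each enrollment:
  - enrollment 1 (Mia): course_id=4 -> matches Databases
  - enrollment 2 (Frank): course_id=3 -> matches Economics
  - enrollment 3 (Eve): course_id=NULL, no match -> kept with NULL
  - enrollment 4 (Karen): course_id=2 -> matches Algorithms
  - enrollment 5 (Uma): course_id=NULL, no match -> kept with NULL
  - enrollment 6 (Grace): course_id=4 -> matches Databases
  - enrollment 7 (Beth): course_id=4 -> matches Databases
All 7 rows appear; 2 have NULL course.

SQL:
SELECT a.student, b.title AS course
FROM enrollments a
LEFT JOIN courses b ON a.course_id = b.id

Result:
student | course    
--------+-----------
Mia     | Databases 
Frank   | Economics 
Eve     | NULL      
Karen   | Algorithms
Uma     | NULL      
Grace   | Databases 
Beth    | Databases 


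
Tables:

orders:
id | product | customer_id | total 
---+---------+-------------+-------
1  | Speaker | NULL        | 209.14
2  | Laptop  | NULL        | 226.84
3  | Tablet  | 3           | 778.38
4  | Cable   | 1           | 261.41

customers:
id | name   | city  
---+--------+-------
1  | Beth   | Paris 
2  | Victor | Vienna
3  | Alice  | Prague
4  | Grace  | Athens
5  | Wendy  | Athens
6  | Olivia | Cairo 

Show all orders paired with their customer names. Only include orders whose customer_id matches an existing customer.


INNER JOIN keeps only orders rows whose customer_id matches an id in customers. Walk through each order:
  - order 1 (Speaker): customer_id=NULL, no match -> dropped
  - order 2 (Laptop): customer_id=NULL, no match -> dropped
  - order 3 (Tablet): customer_id=3 -> matches Alice
  - order 4 (Cable): customer_id=1 -> matches Beth
So 2 of 4 rows are dropped.

SQL:
SELECT a.product, b.name AS customer
FROM orders a
INNER JOIN customers b ON a.customer_id = b.id

Result:
product | customer
--------+---------
Tablet  | Alice   
Cable   | Beth    


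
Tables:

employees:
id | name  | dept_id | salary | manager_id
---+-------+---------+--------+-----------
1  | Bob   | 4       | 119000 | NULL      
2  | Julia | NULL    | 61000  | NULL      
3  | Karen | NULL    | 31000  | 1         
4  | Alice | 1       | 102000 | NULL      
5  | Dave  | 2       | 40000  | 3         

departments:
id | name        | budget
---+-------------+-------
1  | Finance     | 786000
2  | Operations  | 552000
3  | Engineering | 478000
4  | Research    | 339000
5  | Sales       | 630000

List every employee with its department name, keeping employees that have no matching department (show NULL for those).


LEFT JOIN keeps every row from employees (the left table); where dept_id has no match in departments, the department columns become NULL. Walk through each employee:
  - employee 1 (Bob): dept_id=4 -> matches Research
  - employee 2 (Julia): dept_id=NULL, no match -> kept with NULL
  - employee 3 (Karen): dept_id=NULL, no match -> kept with NULL
  - employee 4 (Alice): dept_id=1 -> matches Finance
  - employee 5 (Dave): dept_id=2 -> matches Operations
All 5 rows appear; 2 have NULL department.

SQL:
SELECT a.name, b.name AS department
FROM employees a
LEFT JOIN departments b ON a.dept_id = b.id

Result:
name  | department
------+-----------
Bob   | Research  
Julia | NULL      
Karen | NULL      
Alice | Finance   
Dave  | Operations


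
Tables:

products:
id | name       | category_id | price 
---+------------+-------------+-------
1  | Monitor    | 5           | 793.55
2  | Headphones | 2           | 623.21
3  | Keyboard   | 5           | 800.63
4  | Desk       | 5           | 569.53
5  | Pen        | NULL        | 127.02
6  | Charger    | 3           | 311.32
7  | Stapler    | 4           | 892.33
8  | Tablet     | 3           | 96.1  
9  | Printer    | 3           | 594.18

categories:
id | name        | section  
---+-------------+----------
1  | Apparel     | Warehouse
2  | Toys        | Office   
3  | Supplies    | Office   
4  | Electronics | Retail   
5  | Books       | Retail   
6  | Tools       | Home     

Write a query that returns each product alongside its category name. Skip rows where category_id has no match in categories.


INNER JOIN keeps only products rows whose category_id matches an id in categories. Walk through each product:
  - product 1 (Monitor): category_id=5 -> matches Books
  - product 2 (Headphones): category_id=2 -> matches Toys
  - product 3 (Keyboard): category_id=5 -> matches Books
  - product 4 (Desk): category_id=5 -> matches Books
  - product 5 (Pen): category_id=NULL, no match -> dropped
  - product 6 (Charger): category_id=3 -> matches Supplies
  - product 7 (Stapler): category_id=4 -> matches Electronics
  - product 8 (Tablet): category_id=3 -> matches Supplies
  - product 9 (Printer): category_id=3 -> matches Supplies
So 1 of 9 rows is dropped.

SQL:
SELECT a.name, b.name AS category
FROM products a
INNER JOIN categories b ON a.category_id = b.id

Result:
name       | category   
-----------+------------
Monitor    | Books      
Headphones | Toys       
Keyboard   | Books      
Desk       | Books      
Charger    | Supplies   
Stapler    | Electronics
Tablet     | Supplies   
Printer    | Supplies   


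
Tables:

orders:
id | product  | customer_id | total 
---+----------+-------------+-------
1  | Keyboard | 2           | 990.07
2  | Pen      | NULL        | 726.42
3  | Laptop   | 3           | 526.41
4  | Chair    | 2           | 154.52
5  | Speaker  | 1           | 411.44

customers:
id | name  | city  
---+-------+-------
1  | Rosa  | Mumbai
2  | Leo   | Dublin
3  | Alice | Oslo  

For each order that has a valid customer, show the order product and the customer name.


INNER JOIN keeps only orders rows whose customer_id matches an id in customers. Walk through each order:
  - order 1 (Keyboard): customer_id=2 -> matches Leo
  - order 2 (Pen): customer_id=NULL, no match -> dropped
  - order 3 (Laptop): customer_id=3 -> matches Alice
  - order 4 (Chair): customer_id=2 -> matches Leo
  - order 5 (Speaker): customer_id=1 -> matches Rosa
So 1 of 5 rows is dropped.

SQL:
SELECT a.product, b.name AS customer
FROM orders a
INNER JOIN customers b ON a.customer_id = b.id

Result:
product  | customer
---------+---------
Keyboard | Leo     
Laptop   | Alice   
Chair    | Leo     
Speaker  | Rosa    


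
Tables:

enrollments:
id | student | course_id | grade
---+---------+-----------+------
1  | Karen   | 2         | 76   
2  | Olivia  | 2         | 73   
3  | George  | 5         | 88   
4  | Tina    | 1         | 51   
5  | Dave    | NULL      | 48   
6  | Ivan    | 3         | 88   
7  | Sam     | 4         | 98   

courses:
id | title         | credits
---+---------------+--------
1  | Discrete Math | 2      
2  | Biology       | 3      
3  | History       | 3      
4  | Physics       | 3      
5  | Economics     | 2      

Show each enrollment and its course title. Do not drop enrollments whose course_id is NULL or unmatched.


LEFT JOIN keeps every row from enrollments (the left table); where course_id has no match in courses, the course columns become NULL. Walk through each enrollment:
  - enrollment 1 (Karen): course_id=2 -> matches Biology
  - enrollment 2 (Olivia): course_id=2 -> matches Biology
  - enrollment 3 (George): course_id=5 -> matches Economics
  - enrollment 4 (Tina): course_id=1 -> matches Discrete Math
  - enrollment 5 (Dave): course_id=NULL, no match -> kept with NULL
  - enrollment 6 (Ivan): course_id=3 -> matches History
  - enrollment 7 (Sam): course_id=4 -> matches Physics
All 7 rows appear; 1 has NULL course.

SQL:
SELECT a.student, b.title AS course
FROM enrollments a
LEFT JOIN courses b ON a.course_id = b.id

Result:
student | course       
--------+--------------
Karen   | Biology      
Olivia  | Biology      
George  | Economics    
Tina    | Discrete Math
Dave    | NULL         
Ivan    | History      
Sam     | Physics      


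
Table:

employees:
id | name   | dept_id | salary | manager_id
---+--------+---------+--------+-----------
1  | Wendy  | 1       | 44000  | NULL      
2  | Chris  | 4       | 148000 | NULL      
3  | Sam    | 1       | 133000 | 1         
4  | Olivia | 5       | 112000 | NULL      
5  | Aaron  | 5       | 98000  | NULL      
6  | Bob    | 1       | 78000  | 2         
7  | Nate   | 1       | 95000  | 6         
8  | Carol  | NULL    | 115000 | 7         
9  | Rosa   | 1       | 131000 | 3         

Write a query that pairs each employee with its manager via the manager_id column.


This is a self-join: employees is joined to a second copy of itself, matching each row's manager_id to another row's id. Use LEFT JOIN so rows with manager_id=NULL are kept.
  - employee 1 (Wendy): manager_id=NULL -> NULL
  - employee 2 (Chris): manager_id=NULL -> NULL
  - employee 3 (Sam): manager_id=1 -> Wendy
  - employee 4 (Olivia): manager_id=NULL -> NULL
  - employee 5 (Aaron): manager_id=NULL -> NULL
  - employee 6 (Bob): manager_id=2 -> Chris
  - employee 7 (Nate): manager_id=6 -> Bob
  - employee 8 (Carol): manager_id=7 -> Nate
  - employee 9 (Rosa): manager_id=3 -> Sam

SQL:
SELECT a.name AS item, b.name AS manager
FROM employees a
LEFT JOIN employees b ON a.manager_id = b.id

Result:
item   | manager
-------+--------
Wendy  | NULL   
Chris  | NULL   
Sam    | Wendy  
Olivia | NULL   
Aaron  | NULL   
Bob    | Chris  
Nate   | Bob    
Carol  | Nate   
Rosa   | Sam    


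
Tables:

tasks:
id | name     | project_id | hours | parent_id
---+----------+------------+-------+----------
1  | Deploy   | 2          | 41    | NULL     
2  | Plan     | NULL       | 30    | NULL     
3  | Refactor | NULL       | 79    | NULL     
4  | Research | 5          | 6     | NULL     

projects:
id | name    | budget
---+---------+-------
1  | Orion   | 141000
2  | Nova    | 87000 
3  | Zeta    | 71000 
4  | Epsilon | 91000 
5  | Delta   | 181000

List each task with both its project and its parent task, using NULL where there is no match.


Two LEFT JOINs from the same base table tasks: one to projects via project_id, one to tasks itself via parent_id. Both are LEFT so every task is preserved.
Match against projects:
  - task 1 (Deploy): project_id=2 -> matches Nova
  - task 2 (Plan): project_id=NULL, no match -> kept with NULL
  - task 3 (Refactor): project_id=NULL, no match -> kept with NULL
  - task 4 (Research): project_id=5 -> matches Delta
Match against tasks (self):
  - task 1 (Deploy): parent_id=NULL -> NULL
  - task 2 (Plan): parent_id=NULL -> NULL
  - task 3 (Refactor): parent_id=NULL -> NULL
  - task 4 (Research): parent_id=NULL -> NULL

SQL:
SELECT a.name, b.name AS project, c.name AS parent
FROM tasks a
LEFT JOIN projects b ON a.project_id = b.id
LEFT JOIN tasks c ON a.parent_id = c.id

Result:
name     | project | parent
---------+---------+-------
Deploy   | Nova    | NULL  
Plan     | NULL    | NULL  
Refactor | NULL    | NULL  
Research | Delta   | NULL  


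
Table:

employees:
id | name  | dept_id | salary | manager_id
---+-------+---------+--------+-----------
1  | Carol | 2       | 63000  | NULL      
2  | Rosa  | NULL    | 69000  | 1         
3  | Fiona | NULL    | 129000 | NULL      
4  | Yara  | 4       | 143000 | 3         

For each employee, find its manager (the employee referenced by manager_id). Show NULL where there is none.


This is a self-join: employees is joined to a second copy of itself, matching each row's manager_id to another row's id. Use LEFT JOIN so rows with manager_id=NULL are kept.
  - employee 1 (Carol): manager_id=NULL -> NULL
  - employee 2 (Rosa): manager_id=1 -> Carol
  - employee 3 (Fiona): manager_id=NULL -> NULL
  - employee 4 (Yara): manager_id=3 -> Fiona

SQL:
SELECT a.name AS item, b.name AS manager
FROM employees a
LEFT JOIN employees b ON a.manager_id = b.id

Result:
item  | manager
------+--------
Carol | NULL   
Rosa  | Carol  
Fiona | NULL   
Yara  | Fiona  


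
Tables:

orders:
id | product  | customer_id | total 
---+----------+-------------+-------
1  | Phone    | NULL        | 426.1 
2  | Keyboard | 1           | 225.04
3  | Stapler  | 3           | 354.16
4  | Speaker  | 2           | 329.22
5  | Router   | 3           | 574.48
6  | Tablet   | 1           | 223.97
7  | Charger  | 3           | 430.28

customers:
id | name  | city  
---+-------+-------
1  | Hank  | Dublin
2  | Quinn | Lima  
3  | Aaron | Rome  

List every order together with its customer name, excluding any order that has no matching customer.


INNER JOIN keeps only orders rows whose customer_id matches an id in customers. Walk through each order:
  - order 1 (Phone): customer_id=NULL, no match -> dropped
  - order 2 (Keyboard): customer_id=1 -> matches Hank
  - order 3 (Stapler): customer_id=3 -> matches Aaron
  - order 4 (Speaker): customer_id=2 -> matches Quinn
  - order 5 (Router): customer_id=3 -> matches Aaron
  - order 6 (Tablet): customer_id=1 -> matches Hank
  - order 7 (Charger): customer_id=3 -> matches Aaron
So 1 of 7 rows is dropped.

SQL:
SELECT a.product, b.name AS customer
FROM orders a
INNER JOIN customers b ON a.customer_id = b.id

Result:
product  | customer
---------+---------
Keyboard | Hank    
Stapler  | Aaron   
Speaker  | Quinn   
Router   | Aaron   
Tablet   | Hank    
Charger  | Aaron   


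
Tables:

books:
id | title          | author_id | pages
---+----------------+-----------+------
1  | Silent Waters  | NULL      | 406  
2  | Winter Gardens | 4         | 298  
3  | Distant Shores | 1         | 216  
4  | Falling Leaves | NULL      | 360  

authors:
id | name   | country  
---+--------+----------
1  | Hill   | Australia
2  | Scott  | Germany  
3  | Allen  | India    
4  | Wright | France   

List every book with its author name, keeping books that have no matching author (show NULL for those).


LEFT JOIN keeps every row from books (the left table); where author_id has no match in authors, the author columns become NULL. Walk through each book:
  - book 1 (Silent Waters): author_id=NULL, no match -> kept with NULL
  - book 2 (Winter Gardens): author_id=4 -> matches Wright
  - book 3 (Distant Shores): author_id=1 -> matches Hill
  - book 4 (Falling Leaves): author_id=NULL, no match -> kept with NULL
All 4 rows appear; 2 have NULL author.

SQL:
SELECT a.title, b.name AS author
FROM books a
LEFT JOIN authors b ON a.author_id = b.id

Result:
title          | author
---------------+-------
Silent Waters  | NULL  
Winter Gardens | Wright
Distant Shores | Hill  
Falling Leaves | NULL  


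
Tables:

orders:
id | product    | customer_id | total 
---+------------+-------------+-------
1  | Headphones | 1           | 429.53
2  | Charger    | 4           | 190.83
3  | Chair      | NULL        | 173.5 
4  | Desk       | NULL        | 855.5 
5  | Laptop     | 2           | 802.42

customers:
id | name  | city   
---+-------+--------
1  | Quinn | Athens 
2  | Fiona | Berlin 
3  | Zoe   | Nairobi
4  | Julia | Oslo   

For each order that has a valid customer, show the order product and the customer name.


INNER JOIN keeps only orders rows whose customer_id matches an id in customers. Walk through each order:
  - order 1 (Headphones): customer_id=1 -> matches Quinn
  - order 2 (Charger): customer_id=4 -> matches Julia
  - order 3 (Chair): customer_id=NULL, no match -> dropped
  - order 4 (Desk): customer_id=NULL, no match -> dropped
  - order 5 (Laptop): customer_id=2 -> matches Fiona
So 2 of 5 rows are dropped.

SQL:
SELECT a.product, b.name AS customer
FROM orders a
INNER JOIN customers b ON a.customer_id = b.id

Result:
product    | customer
-----------+---------
Headphones | Quinn   
Charger    | Julia   
Laptop     | Fiona   


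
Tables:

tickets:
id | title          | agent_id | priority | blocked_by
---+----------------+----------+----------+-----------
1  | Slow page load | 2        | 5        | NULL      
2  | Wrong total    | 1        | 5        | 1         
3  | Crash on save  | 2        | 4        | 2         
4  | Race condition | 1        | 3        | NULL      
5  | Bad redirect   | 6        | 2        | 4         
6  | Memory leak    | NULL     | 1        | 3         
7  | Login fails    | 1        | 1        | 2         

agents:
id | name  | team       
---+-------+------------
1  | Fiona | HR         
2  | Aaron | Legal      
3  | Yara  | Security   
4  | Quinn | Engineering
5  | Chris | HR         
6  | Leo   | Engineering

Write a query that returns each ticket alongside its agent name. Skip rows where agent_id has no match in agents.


INNER JOIN keeps only tickets rows whose agent_id matches an id in agents. Walk through each ticket:
  - ticket 1 (Slow page load): agent_id=2 -> matches Aaron
  - ticket 2 (Wrong total): agent_id=1 -> matches Fiona
  - ticket 3 (Crash on save): agent_id=2 -> matches Aaron
  - ticket 4 (Race condition): agent_id=1 -> matches Fiona
  - ticket 5 (Bad redirect): agent_id=6 -> matches Leo
  - ticket 6 (Memory leak): agent_id=NULL, no match -> dropped
  - ticket 7 (Login fails): agent_id=1 -> matches Fiona
So 1 of 7 rows is dropped.

SQL:
SELECT a.title, b.name AS agent
FROM tickets a
INNER JOIN agents b ON a.agent_id = b.id

Result:
title          | agent
---------------+------
Slow page load | Aaron
Wrong total    | Fiona
Crash on save  | Aaron
Race condition | Fiona
Bad redirect   | Leo  
Login fails    | Fiona


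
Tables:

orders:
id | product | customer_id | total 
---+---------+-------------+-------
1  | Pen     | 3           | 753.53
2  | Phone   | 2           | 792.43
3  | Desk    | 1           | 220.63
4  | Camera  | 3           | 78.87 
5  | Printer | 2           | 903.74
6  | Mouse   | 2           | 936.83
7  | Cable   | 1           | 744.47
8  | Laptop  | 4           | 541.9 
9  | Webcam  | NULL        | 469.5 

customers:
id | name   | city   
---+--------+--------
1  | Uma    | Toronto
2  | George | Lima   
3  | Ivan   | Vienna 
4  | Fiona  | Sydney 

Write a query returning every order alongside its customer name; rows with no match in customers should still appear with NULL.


LEFT JOIN keeps every row from orders (the left table); where customer_id has no match in customers, the customer columns become NULL. Walk through each order:
  - order 1 (Pen): customer_id=3 -> matches Ivan
  - order 2 (Phone): customer_id=2 -> matches George
  - order 3 (Desk): customer_id=1 -> matches Uma
  - order 4 (Camera): customer_id=3 -> matches Ivan
  - order 5 (Printer): customer_id=2 -> matches George
  - order 6 (Mouse): customer_id=2 -> matches George
  - order 7 (Cable): customer_id=1 -> matches Uma
  - order 8 (Laptop): customer_id=4 -> matches Fiona
  - order 9 (Webcam): customer_id=NULL, no match -> kept with NULL
All 9 rows appear; 1 has NULL customer.

SQL:
SELECT a.product, b.name AS customer
FROM orders a
LEFT JOIN customers b ON a.customer_id = b.id

Result:
product | customer
--------+---------
Pen     | Ivan    
Phone   | George  
Desk    | Uma     
Camera  | Ivan    
Printer | George  
Mouse   | George  
Cable   | Uma     
Laptop  | Fiona   
Webcam  | NULL    


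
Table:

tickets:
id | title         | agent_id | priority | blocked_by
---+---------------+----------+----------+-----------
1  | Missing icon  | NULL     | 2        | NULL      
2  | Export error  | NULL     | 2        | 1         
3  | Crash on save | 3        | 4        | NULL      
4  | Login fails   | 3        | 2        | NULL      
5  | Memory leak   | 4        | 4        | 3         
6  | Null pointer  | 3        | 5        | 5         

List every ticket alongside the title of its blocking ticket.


This is a self-join: tickets is joined to a second copy of itself, matching each row's blocked_by to another row's id. Use LEFT JOIN so rows with blocked_by=NULL are kept.
  - ticket 1 (Missing icon): blocked_by=NULL -> NULL
  - ticket 2 (Export error): blocked_by=1 -> Missing icon
  - ticket 3 (Crash on save): blocked_by=NULL -> NULL
  - ticket 4 (Login fails): blocked_by=NULL -> NULL
  - ticket 5 (Memory leak): blocked_by=3 -> Crash on save
  - ticket 6 (Null pointer): blocked_by=5 -> Memory leak

SQL:
SELECT a.title AS item, b.title AS blocked_by
FROM tickets a
LEFT JOIN tickets b ON a.blocked_by = b.id

Result:
item          | blocked_by   
--------------+--------------
Missing icon  | NULL         
Export error  | Missing icon 
Crash on save | NULL         
Login fails   | NULL         
Memory leak   | Crash on save
Null pointer  | Memory leak  


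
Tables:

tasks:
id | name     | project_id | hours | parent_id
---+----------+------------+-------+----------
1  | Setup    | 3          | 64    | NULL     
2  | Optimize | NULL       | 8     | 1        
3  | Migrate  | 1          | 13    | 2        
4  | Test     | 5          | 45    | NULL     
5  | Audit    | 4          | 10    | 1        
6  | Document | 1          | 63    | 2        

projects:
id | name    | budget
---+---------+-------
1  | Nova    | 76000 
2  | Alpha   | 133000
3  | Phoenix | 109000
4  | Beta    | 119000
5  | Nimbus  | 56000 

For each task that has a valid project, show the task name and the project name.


INNER JOIN keeps only tasks rows whose project_id matches an id in projects. Walk through each task:
  - task 1 (Setup): project_id=3 -> matches Phoenix
  - task 2 (Optimize): project_id=NULL, no match -> dropped
  - task 3 (Migrate): project_id=1 -> matches Nova
  - task 4 (Test): project_id=5 -> matches Nimbus
  - task 5 (Audit): project_id=4 -> matches Beta
  - task 6 (Document): project_id=1 -> matches Nova
So 1 of 6 rows is dropped.

SQL:
SELECT a.name, b.name AS project
FROM tasks a
INNER JOIN projects b ON a.project_id = b.id

Result:
name     | project
---------+--------
Setup    | Phoenix
Migrate  | Nova   
Test     | Nimbus 
Audit    | Beta   
Document | Nova   


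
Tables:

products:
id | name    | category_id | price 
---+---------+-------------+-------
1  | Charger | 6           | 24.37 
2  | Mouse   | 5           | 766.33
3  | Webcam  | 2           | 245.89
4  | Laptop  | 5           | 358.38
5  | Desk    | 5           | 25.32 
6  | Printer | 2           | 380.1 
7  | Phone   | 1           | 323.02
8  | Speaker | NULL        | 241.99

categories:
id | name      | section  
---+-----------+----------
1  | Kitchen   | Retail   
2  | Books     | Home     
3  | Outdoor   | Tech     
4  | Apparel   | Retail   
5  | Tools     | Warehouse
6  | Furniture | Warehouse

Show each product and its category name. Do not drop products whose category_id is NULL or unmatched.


LEFT JOIN keeps every row from products (the left table); where category_id has no match in categories, the category columns become NULL. Walk through each product:
  - product 1 (Charger): category_id=6 -> matches Furniture
  - product 2 (Mouse): category_id=5 -> matches Tools
  - product 3 (Webcam): category_id=2 -> matches Books
  - product 4 (Laptop): category_id=5 -> matches Tools
  - product 5 (Desk): category_id=5 -> matches Tools
  - product 6 (Printer): category_id=2 -> matches Books
  - product 7 (Phone): category_id=1 -> matches Kitchen
  - product 8 (Speaker): category_id=NULL, no match -> kept with NULL
All 8 rows appear; 1 has NULL category.

SQL:
SELECT a.name, b.name AS category
FROM products a
LEFT JOIN categories b ON a.category_id = b.id

Result:
name    | category 
--------+----------
Charger | Furniture
Mouse   | Tools    
Webcam  | Books    
Laptop  | Tools    
Desk    | Tools    
Printer | Books    
Phone   | Kitchen  
Speaker | NULL     


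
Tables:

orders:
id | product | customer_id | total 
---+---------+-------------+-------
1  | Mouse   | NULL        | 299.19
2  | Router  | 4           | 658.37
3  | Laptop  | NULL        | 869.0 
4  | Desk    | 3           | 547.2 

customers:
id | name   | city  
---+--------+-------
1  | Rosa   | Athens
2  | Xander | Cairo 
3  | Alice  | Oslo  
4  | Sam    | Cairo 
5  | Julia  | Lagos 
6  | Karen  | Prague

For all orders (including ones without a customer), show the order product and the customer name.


LEFT JOIN keeps every row from orders (the left table); where customer_id has no match in customers, the customer columns become NULL. Walk through each order:
  - order 1 (Mouse): customer_id=NULL, no match -> kept with NULL
  - order 2 (Router): customer_id=4 -> matches Sam
  - order 3 (Laptop): customer_id=NULL, no match -> kept with NULL
  - order 4 (Desk): customer_id=3 -> matches Alice
All 4 rows appear; 2 have NULL customer.

SQL:
SELECT a.product, b.name AS customer
FROM orders a
LEFT JOIN customers b ON a.customer_id = b.id

Result:
product | customer
--------+---------
Mouse   | NULL    
Router  | Sam     
Laptop  | NULL    
Desk    | Alice   


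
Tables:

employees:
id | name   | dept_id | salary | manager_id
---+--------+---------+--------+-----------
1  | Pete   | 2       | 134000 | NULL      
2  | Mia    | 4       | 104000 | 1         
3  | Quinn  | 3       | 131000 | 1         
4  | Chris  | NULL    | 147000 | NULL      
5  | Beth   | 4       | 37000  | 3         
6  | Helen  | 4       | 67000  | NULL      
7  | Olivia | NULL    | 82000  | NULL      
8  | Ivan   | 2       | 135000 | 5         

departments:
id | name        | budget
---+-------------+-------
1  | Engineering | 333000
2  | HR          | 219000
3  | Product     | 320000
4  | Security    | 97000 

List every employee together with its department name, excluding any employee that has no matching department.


INNER JOIN keeps only employees rows whose dept_id matches an id in departments. Walk through each employee:
  - employee 1 (Pete): dept_id=2 -> matches HR
  - employee 2 (Mia): dept_id=4 -> matches Security
  - employee 3 (Quinn): dept_id=3 -> matches Product
  - employee 4 (Chris): dept_id=NULL, no match -> dropped
  - employee 5 (Beth): dept_id=4 -> matches Security
  - employee 6 (Helen): dept_id=4 -> matches Security
  - employee 7 (Olivia): dept_id=NULL, no match -> dropped
  - employee 8 (Ivan): dept_id=2 -> matches HR
So 2 of 8 rows are dropped.

SQL:
SELECT a.name, b.name AS department
FROM employees a
INNER JOIN departments b ON a.dept_id = b.id

Result:
name  | department
------+-----------
Pete  | HR        
Mia   | Security  
Quinn | Product   
Beth  | Security  
Helen | Security  
Ivan  | HR        


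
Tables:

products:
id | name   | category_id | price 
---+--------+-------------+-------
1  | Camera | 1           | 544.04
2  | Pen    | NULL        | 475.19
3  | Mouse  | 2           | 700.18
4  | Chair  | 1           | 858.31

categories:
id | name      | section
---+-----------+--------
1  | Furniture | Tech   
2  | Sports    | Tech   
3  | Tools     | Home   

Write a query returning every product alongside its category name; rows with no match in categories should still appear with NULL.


LEFT JOIN keeps every row from products (the left table); where category_id has no match in categories, the category columns become NULL. Walk through each product:
  - product 1 (Camera): category_id=1 -> matches Furniture
  - product 2 (Pen): category_id=NULL, no match -> kept with NULL
  - product 3 (Mouse): category_id=2 -> matches Sports
  - product 4 (Chair): category_id=1 -> matches Furniture
All 4 rows appear; 1 has NULL category.

SQL:
SELECT a.name, b.name AS category
FROM products a
LEFT JOIN categories b ON a.category_id = b.id

Result:
name   | category 
-------+----------
Camera | Furniture
Pen    | NULL     
Mouse  | Sports   
Chair  | Furniture


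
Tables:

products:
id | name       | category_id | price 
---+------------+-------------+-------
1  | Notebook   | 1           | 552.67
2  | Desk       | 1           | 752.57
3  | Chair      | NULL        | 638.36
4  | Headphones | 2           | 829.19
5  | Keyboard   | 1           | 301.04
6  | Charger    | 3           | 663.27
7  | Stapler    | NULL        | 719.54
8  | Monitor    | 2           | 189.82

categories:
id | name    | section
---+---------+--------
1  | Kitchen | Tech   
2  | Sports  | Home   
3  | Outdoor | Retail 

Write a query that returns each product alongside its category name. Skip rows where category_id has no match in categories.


INNER JOIN keeps only products rows whose category_id matches an id in categories. Walk through each product:
  - product 1 (Notebook): category_id=1 -> matches Kitchen
  - product 2 (Desk): category_id=1 -> matches Kitchen
  - product 3 (Chair): category_id=NULL, no match -> dropped
  - product 4 (Headphones): category_id=2 -> matches Sports
  - product 5 (Keyboard): category_id=1 -> matches Kitchen
  - product 6 (Charger): category_id=3 -> matches Outdoor
  - product 7 (Stapler): category_id=NULL, no match -> dropped
  - product 8 (Monitor): category_id=2 -> matches Sports
So 2 of 8 rows are dropped.

SQL:
SELECT a.name, b.name AS category
FROM products a
INNER JOIN categories b ON a.category_id = b.id

Result:
name       | category
-----------+---------
Notebook   | Kitchen 
Desk       | Kitchen 
Headphones | Sports  
Keyboard   | Kitchen 
Charger    | Outdoor 
Monitor    | Sports  


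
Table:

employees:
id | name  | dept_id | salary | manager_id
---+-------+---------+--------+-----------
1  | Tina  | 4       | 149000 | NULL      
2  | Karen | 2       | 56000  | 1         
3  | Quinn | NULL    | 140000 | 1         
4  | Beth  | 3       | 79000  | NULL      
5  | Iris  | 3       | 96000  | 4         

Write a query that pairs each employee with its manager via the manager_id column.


This is a self-join: employees is joined to a second copy of itself, matching each row's manager_id to another row's id. Use LEFT JOIN so rows with manager_id=NULL are kept.
  - employee 1 (Tina): manager_id=NULL -> NULL
  - employee 2 (Karen): manager_id=1 -> Tina
  - employee 3 (Quinn): manager_id=1 -> Tina
  - employee 4 (Beth): manager_id=NULL -> NULL
  - employee 5 (Iris): manager_id=4 -> Beth

SQL:
SELECT a.name AS item, b.name AS manager
FROM employees a
LEFT JOIN employees b ON a.manager_id = b.id

Result:
item  | manager
------+--------
Tina  | NULL   
Karen | Tina   
Quinn | Tina   
Beth  | NULL   
Iris  | Beth   


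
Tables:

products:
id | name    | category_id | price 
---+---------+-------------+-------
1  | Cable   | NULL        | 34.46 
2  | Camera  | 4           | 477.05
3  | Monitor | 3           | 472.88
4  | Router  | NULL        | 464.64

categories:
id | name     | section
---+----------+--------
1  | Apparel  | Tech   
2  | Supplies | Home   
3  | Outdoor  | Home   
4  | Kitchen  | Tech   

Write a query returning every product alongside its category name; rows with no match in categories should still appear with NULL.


LEFT JOIN keeps every row from products (the left table); where category_id has no match in categories, the category columns become NULL. Walk through each product:
  - product 1 (Cable): category_id=NULL, no match -> kept with NULL
  - product 2 (Camera): category_id=4 -> matches Kitchen
  - product 3 (Monitor): category_id=3 -> matches Outdoor
  - product 4 (Router): category_id=NULL, no match -> kept with NULL
All 4 rows appear; 2 have NULL category.

SQL:
SELECT a.name, b.name AS category
FROM products a
LEFT JOIN categories b ON a.category_id = b.id

Result:
name    | category
--------+---------
Cable   | NULL    
Camera  | Kitchen 
Monitor | Outdoor 
Router  | NULL    


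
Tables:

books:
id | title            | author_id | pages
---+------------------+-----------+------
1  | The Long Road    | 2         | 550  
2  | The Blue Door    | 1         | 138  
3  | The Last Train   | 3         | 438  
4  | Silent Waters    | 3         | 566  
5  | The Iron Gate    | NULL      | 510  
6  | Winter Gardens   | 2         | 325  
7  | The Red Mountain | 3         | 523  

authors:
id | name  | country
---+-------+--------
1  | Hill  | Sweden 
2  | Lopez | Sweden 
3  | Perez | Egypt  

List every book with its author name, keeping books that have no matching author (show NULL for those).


LEFT JOIN keeps every row from books (the left table); where author_id has no match in authors, the author columns become NULL. Walk through each book:
  - book 1 (The Long Road): author_id=2 -> matches Lopez
  - book 2 (The Blue Door): author_id=1 -> matches Hill
  - book 3 (The Last Train): author_id=3 -> matches Perez
  - book 4 (Silent Waters): author_id=3 -> matches Perez
  - book 5 (The Iron Gate): author_id=NULL, no match -> kept with NULL
  - book 6 (Winter Gardens): author_id=2 -> matches Lopez
  - book 7 (The Red Mountain): author_id=3 -> matches Perez
All 7 rows appear; 1 has NULL author.

SQL:
SELECT a.title, b.name AS author
FROM books a
LEFT JOIN authors b ON a.author_id = b.id

Result:
title            | author
-----------------+-------
The Long Road    | Lopez 
The Blue Door    | Hill  
The Last Train   | Perez 
Silent Waters    | Perez 
The Iron Gate    | NULL  
Winter Gardens   | Lopez 
The Red Mountain | Perez 


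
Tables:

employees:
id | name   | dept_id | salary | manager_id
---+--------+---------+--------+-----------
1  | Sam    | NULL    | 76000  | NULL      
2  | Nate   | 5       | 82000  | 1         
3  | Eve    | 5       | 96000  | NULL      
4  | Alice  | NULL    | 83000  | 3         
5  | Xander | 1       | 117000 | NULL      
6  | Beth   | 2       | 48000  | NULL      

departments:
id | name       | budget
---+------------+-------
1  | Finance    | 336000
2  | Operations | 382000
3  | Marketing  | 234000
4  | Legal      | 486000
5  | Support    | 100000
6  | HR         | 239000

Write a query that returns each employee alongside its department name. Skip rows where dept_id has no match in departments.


INNER JOIN keeps only employees rows whose dept_id matches an id in departments. Walk through each employee:
  - employee 1 (Sam): dept_id=NULL, no match -> dropped
  - employee 2 (Nate): dept_id=5 -> matches Support
  - employee 3 (Eve): dept_id=5 -> matches Support
  - employee 4 (Alice): dept_id=NULL, no match -> dropped
  - employee 5 (Xander): dept_id=1 -> matches Finance
  - employee 6 (Beth): dept_id=2 -> matches Operations
So 2 of 6 rows are dropped.

SQL:
SELECT a.name, b.name AS department
FROM employees a
INNER JOIN departments b ON a.dept_id = b.id

Result:
name   | department
-------+-----------
Nate   | Support   
Eve    | Support   
Xander | Finance   
Beth   | Operations


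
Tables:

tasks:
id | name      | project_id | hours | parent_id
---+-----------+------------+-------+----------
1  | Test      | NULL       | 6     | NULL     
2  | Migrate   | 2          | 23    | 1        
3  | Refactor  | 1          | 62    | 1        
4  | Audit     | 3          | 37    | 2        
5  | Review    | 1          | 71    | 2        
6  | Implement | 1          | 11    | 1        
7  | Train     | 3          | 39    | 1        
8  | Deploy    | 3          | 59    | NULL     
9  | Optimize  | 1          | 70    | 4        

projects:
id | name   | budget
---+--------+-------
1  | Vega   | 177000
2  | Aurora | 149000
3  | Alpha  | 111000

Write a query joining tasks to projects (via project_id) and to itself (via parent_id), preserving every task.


Two LEFT JOINs from the same base table tasks: one to projects via project_id, one to tasks itself via parent_id. Both are LEFT so every task is preserved.
Match against projects:
  - task 1 (Test): project_id=NULL, no match -> kept with NULL
  - task 2 (Migrate): project_id=2 -> matches Aurora
  - task 3 (Refactor): project_id=1 -> matches Vega
  - task 4 (Audit): project_id=3 -> matches Alpha
  - task 5 (Review): project_id=1 -> matches Vega
  - task 6 (Implement): project_id=1 -> matches Vega
  - task 7 (Train): project_id=3 -> matches Alpha
  - task 8 (Deploy): project_id=3 -> matches Alpha
  - task 9 (Optimize): project_id=1 -> matches Vega
Match against tasks (self):
  - task 1 (Test): parent_id=NULL -> NULL
  - task 2 (Migrate): parent_id=1 -> Test
  - task 3 (Refactor): parent_id=1 -> Test
  - task 4 (Audit): parent_id=2 -> Migrate
  - task 5 (Review): parent_id=2 -> Migrate
  - task 6 (Implement): parent_id=1 -> Test
  - task 7 (Train): parent_id=1 -> Test
  - task 8 (Deploy): parent_id=NULL -> NULL
  - task 9 (Optimize): parent_id=4 -> Audit

SQL:
SELECT a.name, b.name AS project, c.name AS parent
FROM tasks a
LEFT JOIN projects b ON a.project_id = b.id
LEFT JOIN tasks c ON a.parent_id = c.id

Result:
name      | project | parent 
----------+---------+--------
Test      | NULL    | NULL   
Migrate   | Aurora  | Test   
Refactor  | Vega    | Test   
Audit     | Alpha   | Migrate
Review    | Vega    | Migrate
Implement | Vega    | Test   
Train     | Alpha   | Test   
Deploy    | Alpha   | NULL   
Optimize  | Vega    | Audit  


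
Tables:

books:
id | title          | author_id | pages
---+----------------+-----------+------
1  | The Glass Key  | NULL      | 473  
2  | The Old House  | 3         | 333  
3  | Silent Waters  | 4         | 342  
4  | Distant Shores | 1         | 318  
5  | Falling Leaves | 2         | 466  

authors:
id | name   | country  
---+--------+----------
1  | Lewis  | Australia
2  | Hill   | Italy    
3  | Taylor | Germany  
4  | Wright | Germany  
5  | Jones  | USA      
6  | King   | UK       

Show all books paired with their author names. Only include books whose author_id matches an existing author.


INNER JOIN keeps only books rows whose author_id matches an id in authors. Walk through each book:
  - book 1 (The Glass Key): author_id=NULL, no match -> dropped
  - book 2 (The Old House): author_id=3 -> matches Taylor
  - book 3 (Silent Waters): author_id=4 -> matches Wright
  - book 4 (Distant Shores): author_id=1 -> matches Lewis
  - book 5 (Falling Leaves): author_id=2 -> matches Hill
So 1 of 5 rows is dropped.

SQL:
SELECT a.title, b.name AS author
FROM books a
INNER JOIN authors b ON a.author_id = b.id

Result:
title          | author
---------------+-------
The Old House  | Taylor
Silent Waters  | Wright
Distant Shores | Lewis 
Falling Leaves | Hill  


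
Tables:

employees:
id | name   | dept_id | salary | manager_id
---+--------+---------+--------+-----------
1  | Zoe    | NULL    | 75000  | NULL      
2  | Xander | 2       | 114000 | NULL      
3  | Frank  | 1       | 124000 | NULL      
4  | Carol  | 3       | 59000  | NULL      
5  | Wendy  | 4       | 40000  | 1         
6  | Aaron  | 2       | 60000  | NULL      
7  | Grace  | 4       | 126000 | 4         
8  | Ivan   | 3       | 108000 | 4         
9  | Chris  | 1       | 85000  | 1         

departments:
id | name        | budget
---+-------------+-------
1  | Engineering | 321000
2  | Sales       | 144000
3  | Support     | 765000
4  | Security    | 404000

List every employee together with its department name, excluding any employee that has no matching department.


INNER JOIN keeps only employees rows whose dept_id matches an id in departments. Walk through each employee:
  - employee 1 (Zoe): dept_id=NULL, no match -> dropped
  - employee 2 (Xander): dept_id=2 -> matches Sales
  - employee 3 (Frank): dept_id=1 -> matches Engineering
  - employee 4 (Carol): dept_id=3 -> matches Support
  - employee 5 (Wendy): dept_id=4 -> matches Security
  - employee 6 (Aaron): dept_id=2 -> matches Sales
  - employee 7 (Grace): dept_id=4 -> matches Security
  - employee 8 (Ivan): dept_id=3 -> matches Support
  - employee 9 (Chris): dept_id=1 -> matches Engineering
So 1 of 9 rows is dropped.

SQL:
SELECT a.name, b.name AS department
FROM employees a
INNER JOIN departments b ON a.dept_id = b.id

Result:
name   | department 
-------+------------
Xander | Sales      
Frank  | Engineering
Carol  | Support    
Wendy  | Security   
Aaron  | Sales      
Grace  | Security   
Ivan   | Support    
Chris  | Engineering
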